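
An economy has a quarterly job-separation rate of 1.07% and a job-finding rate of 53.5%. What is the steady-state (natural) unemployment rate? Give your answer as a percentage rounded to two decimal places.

Steady-state unemployment rate ≈ 1.96%.

At steady state the flows balance: s·E = f·U, so U/(E+U) = s/(s+f).
u* = 1.07 / (1.07 + 53.5) = 1.07 / 54.57 = 1.96%.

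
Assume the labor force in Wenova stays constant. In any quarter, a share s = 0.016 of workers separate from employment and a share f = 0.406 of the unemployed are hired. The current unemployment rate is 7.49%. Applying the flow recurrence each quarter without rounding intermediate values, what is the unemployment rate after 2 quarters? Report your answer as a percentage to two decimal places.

With a fixed labor force, u_{t+1} = u_t + s·(1−u_t) − f·u_t = u_t·(1−s−f) + s.
Here 1−s−f = 0.578 and s = 0.016.
u_1 = 0.074900 × 0.578 + 0.016 = 0.059292.
u_2 = 0.059292 × 0.578 + 0.016 = 0.050271.

Unemployment rate after two quarters ≈ 5.03%.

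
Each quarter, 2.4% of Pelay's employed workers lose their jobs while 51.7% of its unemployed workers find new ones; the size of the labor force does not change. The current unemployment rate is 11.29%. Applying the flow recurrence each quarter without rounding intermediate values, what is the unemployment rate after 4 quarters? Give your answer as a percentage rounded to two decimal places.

Unemployment rate after four quarters ≈ 4.74%.

With a fixed labor force, u_{t+1} = u_t + s·(1−u_t) − f·u_t = u_t·(1−s−f) + s.
Here 1−s−f = 0.459 and s = 0.024.
u_1 = 0.112900 × 0.459 + 0.024 = 0.075821.
u_2 = 0.075821 × 0.459 + 0.024 = 0.058802.
u_3 = 0.058802 × 0.459 + 0.024 = 0.050990.
u_4 = 0.050990 × 0.459 + 0.024 = 0.047404.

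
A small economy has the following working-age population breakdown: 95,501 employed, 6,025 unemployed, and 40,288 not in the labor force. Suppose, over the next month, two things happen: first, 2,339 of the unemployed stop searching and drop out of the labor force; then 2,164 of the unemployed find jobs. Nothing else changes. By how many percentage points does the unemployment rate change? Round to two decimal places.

Initially, labor force = 95,501 + 6,025 = 101,526, so u = 6,025/101,526 = 5.93%.
After the first change, unemployed and labor force both fall by 2,339 → E = 95,501, U = 3,686, labor force = 99,187.
After the second change, unemployed falls and employed rises by 2,164; labor force unchanged → E = 97,665, U = 1,522, labor force = 99,187.
New unemployment rate = 1,522 / 99,187 = 1.53%.
Change = 1.53% − 5.93% = −4.40 percentage points.

The unemployment rate changes by −4.40 percentage points.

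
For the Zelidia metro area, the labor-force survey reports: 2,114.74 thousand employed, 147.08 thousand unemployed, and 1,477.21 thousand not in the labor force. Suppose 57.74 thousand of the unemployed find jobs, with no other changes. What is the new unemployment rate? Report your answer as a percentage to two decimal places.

New unemployment rate ≈ 3.95%.

Initially, labor force = 2,114.74 + 147.08 = 2,261.82 thousand, so u = 147.08/2,261.82 = 6.50%.
After the change, unemployed falls and employed rises by 57.74; labor force unchanged → E = 2,172.48, U = 89.34, labor force = 2,261.82 thousand.
New unemployment rate = 89.34 / 2,261.82 = 3.95%.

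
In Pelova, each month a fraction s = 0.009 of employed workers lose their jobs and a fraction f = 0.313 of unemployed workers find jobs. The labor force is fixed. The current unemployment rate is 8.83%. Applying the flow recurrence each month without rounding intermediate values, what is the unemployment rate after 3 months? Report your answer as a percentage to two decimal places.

Unemployment rate after three months ≈ 4.68%.

With a fixed labor force, u_{t+1} = u_t + s·(1−u_t) − f·u_t = u_t·(1−s−f) + s.
Here 1−s−f = 0.678 and s = 0.009.
u_1 = 0.088300 × 0.678 + 0.009 = 0.068867.
u_2 = 0.068867 × 0.678 + 0.009 = 0.055692.
u_3 = 0.055692 × 0.678 + 0.009 = 0.046759.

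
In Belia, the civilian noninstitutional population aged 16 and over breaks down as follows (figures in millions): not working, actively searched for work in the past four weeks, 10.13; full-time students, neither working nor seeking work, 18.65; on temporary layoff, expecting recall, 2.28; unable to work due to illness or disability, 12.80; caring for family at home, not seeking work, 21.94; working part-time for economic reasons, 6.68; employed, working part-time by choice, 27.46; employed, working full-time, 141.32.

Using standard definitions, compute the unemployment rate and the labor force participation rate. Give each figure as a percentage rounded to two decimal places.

Employed = 6.68 + 27.46 + 141.32 = 175.46 million (anyone who worked, including part-time for economic reasons, counts as employed).
Unemployed = 10.13 + 2.28 = 12.41 million (jobless and actively searching, or on temporary layoff).
Labor force = 175.46 + 12.41 = 187.87 million.
Not in labor force = 18.65 + 12.80 + 21.94 = 53.39 million (those not working and not actively searching are outside the labor force).
Civilian working-age population = 187.87 + 53.39 = 241.26 million.
Unemployment rate = 12.41 / 187.87 = 6.61%.
Labor force participation rate = 187.87 / 241.26 = 77.87%.

Unemployment rate ≈ 6.61%; labor force participation rate ≈ 77.87%.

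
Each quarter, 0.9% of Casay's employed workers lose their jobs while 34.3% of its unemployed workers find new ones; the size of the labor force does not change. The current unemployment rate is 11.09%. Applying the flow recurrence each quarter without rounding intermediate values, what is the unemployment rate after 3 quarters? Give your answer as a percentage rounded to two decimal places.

Unemployment rate after three quarters ≈ 4.88%.

With a fixed labor force, u_{t+1} = u_t + s·(1−u_t) − f·u_t = u_t·(1−s−f) + s.
Here 1−s−f = 0.648 and s = 0.009.
u_1 = 0.110900 × 0.648 + 0.009 = 0.080863.
u_2 = 0.080863 × 0.648 + 0.009 = 0.061399.
u_3 = 0.061399 × 0.648 + 0.009 = 0.048787.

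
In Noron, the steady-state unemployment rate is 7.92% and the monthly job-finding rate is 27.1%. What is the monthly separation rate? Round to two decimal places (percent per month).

Separation rate ≈ 2.33% per month.

From u* = s/(s+f): s = u·f/(1−u).
s = 0.0792 × 27.1 / (1 − 0.0792) = 2.1463 / 0.9208 ≈ 2.33% per month.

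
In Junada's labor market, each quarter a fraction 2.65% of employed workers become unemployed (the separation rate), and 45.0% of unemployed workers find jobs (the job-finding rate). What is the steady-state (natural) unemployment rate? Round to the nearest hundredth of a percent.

At steady state the flows balance: s·E = f·U, so U/(E+U) = s/(s+f).
u* = 2.65 / (2.65 + 45.0) = 2.65 / 47.65 = 5.56%.

Steady-state unemployment rate ≈ 5.56%.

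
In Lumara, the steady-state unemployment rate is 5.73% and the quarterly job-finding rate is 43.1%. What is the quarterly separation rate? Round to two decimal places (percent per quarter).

From u* = s/(s+f): s = u·f/(1−u).
s = 0.0573 × 43.1 / (1 − 0.0573) = 2.4696 / 0.9427 ≈ 2.62% per quarter.

Separation rate ≈ 2.62% per quarter.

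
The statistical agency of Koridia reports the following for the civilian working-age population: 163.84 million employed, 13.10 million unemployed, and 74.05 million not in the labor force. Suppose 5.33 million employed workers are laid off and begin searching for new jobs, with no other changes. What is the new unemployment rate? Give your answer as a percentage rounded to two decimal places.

Initially, labor force = 163.84 + 13.10 = 176.94 million, so u = 13.10/176.94 = 7.40%.
After the change, employed falls and unemployed rises by 5.33; labor force unchanged → E = 158.51, U = 18.43, labor force = 176.94 million.
New unemployment rate = 18.43 / 176.94 = 10.42%.

New unemployment rate ≈ 10.42%.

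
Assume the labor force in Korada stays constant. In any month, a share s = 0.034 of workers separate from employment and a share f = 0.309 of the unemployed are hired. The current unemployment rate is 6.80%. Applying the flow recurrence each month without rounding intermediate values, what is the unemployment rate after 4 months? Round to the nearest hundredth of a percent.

Unemployment rate after four months ≈ 9.33%.

With a fixed labor force, u_{t+1} = u_t + s·(1−u_t) − f·u_t = u_t·(1−s−f) + s.
Here 1−s−f = 0.657 and s = 0.034.
u_1 = 0.068000 × 0.657 + 0.034 = 0.078676.
u_2 = 0.078676 × 0.657 + 0.034 = 0.085690.
u_3 = 0.085690 × 0.657 + 0.034 = 0.090298.
u_4 = 0.090298 × 0.657 + 0.034 = 0.093326.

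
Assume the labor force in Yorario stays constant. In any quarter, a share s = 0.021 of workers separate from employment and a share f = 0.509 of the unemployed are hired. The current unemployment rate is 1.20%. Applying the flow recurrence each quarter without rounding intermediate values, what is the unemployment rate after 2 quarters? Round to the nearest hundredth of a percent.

Unemployment rate after two quarters ≈ 3.35%.

With a fixed labor force, u_{t+1} = u_t + s·(1−u_t) − f·u_t = u_t·(1−s−f) + s.
Here 1−s−f = 0.470 and s = 0.021.
u_1 = 0.012000 × 0.470 + 0.021 = 0.026640.
u_2 = 0.026640 × 0.470 + 0.021 = 0.033521.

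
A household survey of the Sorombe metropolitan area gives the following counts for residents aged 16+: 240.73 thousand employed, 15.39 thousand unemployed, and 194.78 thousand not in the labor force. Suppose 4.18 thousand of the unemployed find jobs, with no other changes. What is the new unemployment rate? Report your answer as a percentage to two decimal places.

New unemployment rate ≈ 4.38%.

Initially, labor force = 240.73 + 15.39 = 256.12 thousand, so u = 15.39/256.12 = 6.01%.
After the change, unemployed falls and employed rises by 4.18; labor force unchanged → E = 244.91, U = 11.21, labor force = 256.12 thousand.
New unemployment rate = 11.21 / 256.12 = 4.38%.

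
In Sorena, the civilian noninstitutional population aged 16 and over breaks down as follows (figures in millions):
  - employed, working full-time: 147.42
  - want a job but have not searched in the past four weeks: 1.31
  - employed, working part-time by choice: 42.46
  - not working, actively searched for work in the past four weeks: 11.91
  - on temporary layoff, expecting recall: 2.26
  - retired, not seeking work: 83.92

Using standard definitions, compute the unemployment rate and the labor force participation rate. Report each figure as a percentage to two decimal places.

Employed = 147.42 + 42.46 = 189.88 million.
Unemployed = 11.91 + 2.26 = 14.17 million (jobless and actively searching, or on temporary layoff).
Labor force = 189.88 + 14.17 = 204.05 million.
Not in labor force = 1.31 + 83.92 = 85.23 million (those not working and not actively searching are outside the labor force — including those who want a job but have given up searching).
Civilian working-age population = 204.05 + 85.23 = 289.28 million.
Unemployment rate = 14.17 / 204.05 = 6.94%.
Labor force participation rate = 204.05 / 289.28 = 70.54%.

Unemployment rate ≈ 6.94%; labor force participation rate ≈ 70.54%.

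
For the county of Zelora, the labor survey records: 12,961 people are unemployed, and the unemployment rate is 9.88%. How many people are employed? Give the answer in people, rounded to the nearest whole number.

Labor force = U / u = 12,961 / 0.0988 ≈ 131,184.
Employed = labor force − unemployed = 131,184 − 12,961 = 118,223.

About 118,223 are employed.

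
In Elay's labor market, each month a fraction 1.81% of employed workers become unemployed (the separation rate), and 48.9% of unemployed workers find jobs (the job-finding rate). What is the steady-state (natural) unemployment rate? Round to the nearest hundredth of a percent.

Steady-state unemployment rate ≈ 3.57%.

At steady state the flows balance: s·E = f·U, so U/(E+U) = s/(s+f).
u* = 1.81 / (1.81 + 48.9) = 1.81 / 50.71 = 3.57%.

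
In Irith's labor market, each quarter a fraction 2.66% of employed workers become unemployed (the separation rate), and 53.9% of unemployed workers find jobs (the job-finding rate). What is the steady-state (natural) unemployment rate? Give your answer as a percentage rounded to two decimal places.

At steady state the flows balance: s·E = f·U, so U/(E+U) = s/(s+f).
u* = 2.66 / (2.66 + 53.9) = 2.66 / 56.56 = 4.70%.

Steady-state unemployment rate ≈ 4.70%.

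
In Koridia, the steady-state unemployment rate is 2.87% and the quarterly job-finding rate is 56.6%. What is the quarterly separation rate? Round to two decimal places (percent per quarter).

From u* = s/(s+f): s = u·f/(1−u).
s = 0.0287 × 56.6 / (1 − 0.0287) = 1.6244 / 0.9713 ≈ 1.67% per quarter.

Separation rate ≈ 1.67% per quarter.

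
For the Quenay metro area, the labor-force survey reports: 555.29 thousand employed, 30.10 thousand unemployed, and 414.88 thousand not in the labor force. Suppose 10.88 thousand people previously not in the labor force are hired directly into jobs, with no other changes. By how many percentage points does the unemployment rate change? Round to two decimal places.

The unemployment rate changes by −0.09 percentage points.

Initially, labor force = 555.29 + 30.10 = 585.39 thousand, so u = 30.10/585.39 = 5.14%.
After the change, employed and labor force both rise by 10.88; unemployed unchanged → E = 566.17, U = 30.10, labor force = 596.27 thousand.
New unemployment rate = 30.10 / 596.27 = 5.05%.
Change = 5.05% − 5.14% = −0.09 percentage points.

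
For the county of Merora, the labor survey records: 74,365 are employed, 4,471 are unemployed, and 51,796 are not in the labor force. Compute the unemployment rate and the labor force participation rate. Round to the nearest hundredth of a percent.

Labor force = employed + unemployed = 74,365 + 4,471 = 78,836.
Working-age population = 78,836 + 51,796 = 130,632.
Unemployment rate = 4,471 / 78,836 = 5.67%.
Labor force participation rate = 78,836 / 130,632 = 60.35%.

Unemployment rate ≈ 5.67%; labor force participation rate ≈ 60.35%.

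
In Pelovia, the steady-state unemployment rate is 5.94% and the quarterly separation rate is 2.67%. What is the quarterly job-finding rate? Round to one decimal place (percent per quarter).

Job-finding rate ≈ 42.3% per quarter.

From u* = s/(s+f): f = s·(1−u)/u.
f = 2.67 × (1 − 0.0594) / 0.0594 = 2.5114 / 0.0594 ≈ 42.3% per quarter.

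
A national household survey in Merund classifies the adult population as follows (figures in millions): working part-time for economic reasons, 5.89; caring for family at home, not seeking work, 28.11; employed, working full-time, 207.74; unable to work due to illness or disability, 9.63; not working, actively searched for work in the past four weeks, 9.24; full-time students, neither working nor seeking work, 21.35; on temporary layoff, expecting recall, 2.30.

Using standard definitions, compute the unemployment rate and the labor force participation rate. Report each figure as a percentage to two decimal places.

Unemployment rate ≈ 5.13%; labor force participation rate ≈ 79.21%.

Employed = 5.89 + 207.74 = 213.63 million (anyone who worked, including part-time for economic reasons, counts as employed).
Unemployed = 9.24 + 2.30 = 11.54 million (jobless and actively searching, or on temporary layoff).
Labor force = 213.63 + 11.54 = 225.17 million.
Not in labor force = 28.11 + 9.63 + 21.35 = 59.09 million (those not working and not actively searching are outside the labor force).
Civilian working-age population = 225.17 + 59.09 = 284.26 million.
Unemployment rate = 11.54 / 225.17 = 5.13%.
Labor force participation rate = 225.17 / 284.26 = 79.21%.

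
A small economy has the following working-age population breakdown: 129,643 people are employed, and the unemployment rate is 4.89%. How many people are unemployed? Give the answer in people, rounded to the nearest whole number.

Let U be the number unemployed. The labor force is E + U, and U/(E+U) = 0.0489.
So U = 0.0489 × 129,643 / (1 − 0.0489) = 6339.54 / 0.9511 ≈ 6,665.

About 6,665 are unemployed.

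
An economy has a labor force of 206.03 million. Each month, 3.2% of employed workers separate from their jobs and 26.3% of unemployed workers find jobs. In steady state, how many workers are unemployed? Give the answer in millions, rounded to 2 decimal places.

About 22.35 million are unemployed in steady state.

Steady-state unemployment rate u* = s/(s+f) = 3.2/(3.2+26.3) = 0.108475.
Unemployed = u* × labor force = 0.108475 × 206.03 ≈ 22.35 million.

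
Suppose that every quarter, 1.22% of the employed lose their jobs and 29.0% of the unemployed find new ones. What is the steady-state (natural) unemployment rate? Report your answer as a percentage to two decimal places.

Steady-state unemployment rate ≈ 4.04%.

At steady state the flows balance: s·E = f·U, so U/(E+U) = s/(s+f).
u* = 1.22 / (1.22 + 29.0) = 1.22 / 30.22 = 4.04%.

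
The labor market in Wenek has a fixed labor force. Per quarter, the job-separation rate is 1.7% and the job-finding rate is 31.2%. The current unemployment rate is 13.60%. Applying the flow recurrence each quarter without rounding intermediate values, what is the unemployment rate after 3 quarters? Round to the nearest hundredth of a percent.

Unemployment rate after three quarters ≈ 7.71%.

With a fixed labor force, u_{t+1} = u_t + s·(1−u_t) − f·u_t = u_t·(1−s−f) + s.
Here 1−s−f = 0.671 and s = 0.017.
u_1 = 0.136000 × 0.671 + 0.017 = 0.108256.
u_2 = 0.108256 × 0.671 + 0.017 = 0.089640.
u_3 = 0.089640 × 0.671 + 0.017 = 0.077148.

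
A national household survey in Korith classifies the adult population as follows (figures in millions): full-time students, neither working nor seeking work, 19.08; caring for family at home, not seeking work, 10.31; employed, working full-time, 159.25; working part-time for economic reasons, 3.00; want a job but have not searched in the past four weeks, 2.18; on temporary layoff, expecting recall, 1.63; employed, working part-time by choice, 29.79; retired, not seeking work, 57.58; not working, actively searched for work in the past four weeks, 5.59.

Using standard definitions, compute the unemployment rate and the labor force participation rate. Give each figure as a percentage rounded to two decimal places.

Employed = 159.25 + 3.00 + 29.79 = 192.04 million (anyone who worked, including part-time for economic reasons, counts as employed).
Unemployed = 1.63 + 5.59 = 7.22 million (jobless and actively searching, or on temporary layoff).
Labor force = 192.04 + 7.22 = 199.26 million.
Not in labor force = 19.08 + 10.31 + 2.18 + 57.58 = 89.15 million (those not working and not actively searching are outside the labor force — including those who want a job but have given up searching).
Civilian working-age population = 199.26 + 89.15 = 288.41 million.
Unemployment rate = 7.22 / 199.26 = 3.62%.
Labor force participation rate = 199.26 / 288.41 = 69.09%.

Unemployment rate ≈ 3.62%; labor force participation rate ≈ 69.09%.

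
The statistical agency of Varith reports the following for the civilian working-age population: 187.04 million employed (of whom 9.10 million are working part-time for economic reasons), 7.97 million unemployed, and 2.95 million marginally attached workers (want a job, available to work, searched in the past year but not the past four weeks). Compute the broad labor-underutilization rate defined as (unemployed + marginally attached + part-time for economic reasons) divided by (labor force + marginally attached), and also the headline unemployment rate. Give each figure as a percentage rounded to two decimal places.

Broad underutilization rate ≈ 10.11%; headline unemployment rate ≈ 4.09%.

Labor force = 187.04 + 7.97 = 195.01 million.
Numerator = 7.97 + 2.95 + 9.10 = 20.02 million.
Denominator = 195.01 + 2.95 = 197.96 million.
Broad rate = 20.02 / 197.96 = 10.11%.
Headline unemployment rate = 7.97 / 195.01 = 4.09%.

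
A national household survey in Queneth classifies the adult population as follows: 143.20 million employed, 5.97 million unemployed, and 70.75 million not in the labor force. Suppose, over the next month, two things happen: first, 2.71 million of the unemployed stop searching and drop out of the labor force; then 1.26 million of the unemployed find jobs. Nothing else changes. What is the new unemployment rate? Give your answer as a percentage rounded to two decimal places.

New unemployment rate ≈ 1.37%.

Initially, labor force = 143.20 + 5.97 = 149.17 million, so u = 5.97/149.17 = 4.00%.
After the first change, unemployed and labor force both fall by 2.71 → E = 143.20, U = 3.26, labor force = 146.46 million.
After the second change, unemployed falls and employed rises by 1.26; labor force unchanged → E = 144.46, U = 2.00, labor force = 146.46 million.
New unemployment rate = 2.00 / 146.46 = 1.37%.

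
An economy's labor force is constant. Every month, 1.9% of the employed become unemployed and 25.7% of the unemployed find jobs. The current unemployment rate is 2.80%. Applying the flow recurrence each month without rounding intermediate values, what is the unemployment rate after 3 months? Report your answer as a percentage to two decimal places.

With a fixed labor force, u_{t+1} = u_t + s·(1−u_t) − f·u_t = u_t·(1−s−f) + s.
Here 1−s−f = 0.724 and s = 0.019.
u_1 = 0.028000 × 0.724 + 0.019 = 0.039272.
u_2 = 0.039272 × 0.724 + 0.019 = 0.047433.
u_3 = 0.047433 × 0.724 + 0.019 = 0.053341.

Unemployment rate after three months ≈ 5.33%.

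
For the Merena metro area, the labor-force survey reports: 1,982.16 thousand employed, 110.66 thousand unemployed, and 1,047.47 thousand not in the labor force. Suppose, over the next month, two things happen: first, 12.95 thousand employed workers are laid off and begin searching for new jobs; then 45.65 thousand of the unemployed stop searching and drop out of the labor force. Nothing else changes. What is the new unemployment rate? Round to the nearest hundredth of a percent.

Initially, labor force = 1,982.16 + 110.66 = 2,092.82 thousand, so u = 110.66/2,092.82 = 5.29%.
After the first change, employed falls and unemployed rises by 12.95; labor force unchanged → E = 1,969.21, U = 123.61, labor force = 2,092.82 thousand.
After the second change, unemployed and labor force both fall by 45.65 → E = 1,969.21, U = 77.96, labor force = 2,047.17 thousand.
New unemployment rate = 77.96 / 2,047.17 = 3.81%.

New unemployment rate ≈ 3.81%.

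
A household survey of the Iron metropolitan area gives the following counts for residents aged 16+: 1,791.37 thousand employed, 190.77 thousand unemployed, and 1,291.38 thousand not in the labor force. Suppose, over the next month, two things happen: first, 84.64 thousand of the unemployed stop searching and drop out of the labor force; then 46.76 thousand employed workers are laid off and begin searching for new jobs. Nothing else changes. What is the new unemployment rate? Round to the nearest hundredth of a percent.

New unemployment rate ≈ 8.06%.

Initially, labor force = 1,791.37 + 190.77 = 1,982.14 thousand, so u = 190.77/1,982.14 = 9.62%.
After the first change, unemployed and labor force both fall by 84.64 → E = 1,791.37, U = 106.13, labor force = 1,897.50 thousand.
After the second change, employed falls and unemployed rises by 46.76; labor force unchanged → E = 1,744.61, U = 152.89, labor force = 1,897.50 thousand.
New unemployment rate = 152.89 / 1,897.50 = 8.06%.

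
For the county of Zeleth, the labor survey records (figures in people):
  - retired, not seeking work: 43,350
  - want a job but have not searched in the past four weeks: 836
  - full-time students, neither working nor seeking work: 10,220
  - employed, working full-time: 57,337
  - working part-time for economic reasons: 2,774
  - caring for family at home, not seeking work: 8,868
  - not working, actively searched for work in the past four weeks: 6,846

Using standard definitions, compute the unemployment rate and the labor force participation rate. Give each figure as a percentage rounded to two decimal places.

Employed = 57,337 + 2,774 = 60,111 (anyone who worked, including part-time for economic reasons, counts as employed).
Unemployed = 6,846.
Labor force = 60,111 + 6,846 = 66,957.
Not in labor force = 43,350 + 836 + 10,220 + 8,868 = 63,274 (those not working and not actively searching are outside the labor force — including those who want a job but have given up searching).
Civilian working-age population = 66,957 + 63,274 = 130,231.
Unemployment rate = 6,846 / 66,957 = 10.22%.
Labor force participation rate = 66,957 / 130,231 = 51.41%.

Unemployment rate ≈ 10.22%; labor force participation rate ≈ 51.41%.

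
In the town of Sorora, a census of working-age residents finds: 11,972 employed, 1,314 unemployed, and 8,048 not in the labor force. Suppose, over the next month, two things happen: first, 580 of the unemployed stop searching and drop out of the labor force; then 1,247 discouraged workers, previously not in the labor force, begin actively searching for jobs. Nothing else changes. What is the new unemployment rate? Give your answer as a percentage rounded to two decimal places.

Initially, labor force = 11,972 + 1,314 = 13,286, so u = 1,314/13,286 = 9.89%.
After the first change, unemployed and labor force both fall by 580 → E = 11,972, U = 734, labor force = 12,706.
After the second change, unemployed and labor force both rise by 1,247 → E = 11,972, U = 1,981, labor force = 13,953.
New unemployment rate = 1,981 / 13,953 = 14.20%.

New unemployment rate ≈ 14.20%.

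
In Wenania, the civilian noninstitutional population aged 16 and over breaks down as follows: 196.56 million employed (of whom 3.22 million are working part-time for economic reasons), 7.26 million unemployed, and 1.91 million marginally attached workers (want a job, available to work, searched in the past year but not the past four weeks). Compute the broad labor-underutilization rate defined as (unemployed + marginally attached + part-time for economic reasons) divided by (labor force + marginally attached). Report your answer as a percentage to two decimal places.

Labor force = 196.56 + 7.26 = 203.82 million.
Numerator = 7.26 + 1.91 + 3.22 = 12.39 million.
Denominator = 203.82 + 1.91 = 205.73 million.
Broad rate = 12.39 / 205.73 = 6.02%.

Broad underutilization rate ≈ 6.02%.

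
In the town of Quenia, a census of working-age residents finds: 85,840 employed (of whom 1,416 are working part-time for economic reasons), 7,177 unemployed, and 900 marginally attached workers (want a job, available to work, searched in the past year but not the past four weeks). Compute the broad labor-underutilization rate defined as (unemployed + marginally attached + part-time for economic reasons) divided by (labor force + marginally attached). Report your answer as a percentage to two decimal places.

Broad underutilization rate ≈ 10.11%.

Labor force = 85,840 + 7,177 = 93,017.
Numerator = 7,177 + 900 + 1,416 = 9,493.
Denominator = 93,017 + 900 = 93,917.
Broad rate = 9,493 / 93,917 = 10.11%.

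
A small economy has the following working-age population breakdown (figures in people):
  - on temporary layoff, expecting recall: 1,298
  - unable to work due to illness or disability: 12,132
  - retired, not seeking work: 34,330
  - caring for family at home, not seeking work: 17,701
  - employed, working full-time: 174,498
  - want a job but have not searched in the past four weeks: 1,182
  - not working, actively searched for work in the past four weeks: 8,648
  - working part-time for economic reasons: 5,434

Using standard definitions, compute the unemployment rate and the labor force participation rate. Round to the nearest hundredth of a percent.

Employed = 174,498 + 5,434 = 179,932 (anyone who worked, including part-time for economic reasons, counts as employed).
Unemployed = 1,298 + 8,648 = 9,946 (jobless and actively searching, or on temporary layoff).
Labor force = 179,932 + 9,946 = 189,878.
Not in labor force = 12,132 + 34,330 + 17,701 + 1,182 = 65,345 (those not working and not actively searching are outside the labor force — including those who want a job but have given up searching).
Civilian working-age population = 189,878 + 65,345 = 255,223.
Unemployment rate = 9,946 / 189,878 = 5.24%.
Labor force participation rate = 189,878 / 255,223 = 74.40%.

Unemployment rate ≈ 5.24%; labor force participation rate ≈ 74.40%.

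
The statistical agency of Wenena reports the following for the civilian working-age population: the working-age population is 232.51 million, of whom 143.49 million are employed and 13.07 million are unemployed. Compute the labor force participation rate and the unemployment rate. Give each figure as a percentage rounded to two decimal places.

Labor force = employed + unemployed = 143.49 + 13.07 = 156.56 million.
Unemployment rate = 13.07 / 156.56 = 8.35%.
Labor force participation rate = 156.56 / 232.51 = 67.33%.

Labor force participation rate ≈ 67.33%; unemployment rate ≈ 8.35%.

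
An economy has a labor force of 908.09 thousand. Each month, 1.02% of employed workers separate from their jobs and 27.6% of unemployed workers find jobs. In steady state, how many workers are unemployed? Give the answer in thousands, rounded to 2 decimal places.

About 32.36 thousand are unemployed in steady state.

Steady-state unemployment rate u* = s/(s+f) = 1.02/(1.02+27.6) = 0.035639.
Unemployed = u* × labor force = 0.035639 × 908.09 ≈ 32.36 thousand.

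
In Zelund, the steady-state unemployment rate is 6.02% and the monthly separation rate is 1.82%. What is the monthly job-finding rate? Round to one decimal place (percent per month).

Job-finding rate ≈ 28.4% per month.

From u* = s/(s+f): f = s·(1−u)/u.
f = 1.82 × (1 − 0.0602) / 0.0602 = 1.7104 / 0.0602 ≈ 28.4% per month.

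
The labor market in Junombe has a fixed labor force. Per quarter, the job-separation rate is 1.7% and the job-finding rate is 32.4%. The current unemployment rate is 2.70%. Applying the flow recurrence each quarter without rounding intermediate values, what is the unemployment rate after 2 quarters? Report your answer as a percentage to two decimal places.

Unemployment rate after two quarters ≈ 3.99%.

With a fixed labor force, u_{t+1} = u_t + s·(1−u_t) − f·u_t = u_t·(1−s−f) + s.
Here 1−s−f = 0.659 and s = 0.017.
u_1 = 0.027000 × 0.659 + 0.017 = 0.034793.
u_2 = 0.034793 × 0.659 + 0.017 = 0.039929.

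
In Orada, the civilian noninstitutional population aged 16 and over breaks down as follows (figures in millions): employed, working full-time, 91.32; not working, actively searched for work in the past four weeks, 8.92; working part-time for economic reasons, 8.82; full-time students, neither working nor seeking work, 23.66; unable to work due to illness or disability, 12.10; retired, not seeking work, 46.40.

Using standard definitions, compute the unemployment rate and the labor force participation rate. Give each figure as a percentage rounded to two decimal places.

Unemployment rate ≈ 8.18%; labor force participation rate ≈ 57.03%.

Employed = 91.32 + 8.82 = 100.14 million (anyone who worked, including part-time for economic reasons, counts as employed).
Unemployed = 8.92 million.
Labor force = 100.14 + 8.92 = 109.06 million.
Not in labor force = 23.66 + 12.10 + 46.40 = 82.16 million (those not working and not actively searching are outside the labor force).
Civilian working-age population = 109.06 + 82.16 = 191.22 million.
Unemployment rate = 8.92 / 109.06 = 8.18%.
Labor force participation rate = 109.06 / 191.22 = 57.03%.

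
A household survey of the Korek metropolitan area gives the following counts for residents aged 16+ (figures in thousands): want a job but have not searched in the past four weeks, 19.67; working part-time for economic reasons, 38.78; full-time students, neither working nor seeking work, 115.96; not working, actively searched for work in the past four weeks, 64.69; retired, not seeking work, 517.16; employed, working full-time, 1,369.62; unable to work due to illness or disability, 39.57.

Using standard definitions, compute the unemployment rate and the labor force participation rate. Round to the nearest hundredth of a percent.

Employed = 38.78 + 1,369.62 = 1,408.40 thousand (anyone who worked, including part-time for economic reasons, counts as employed).
Unemployed = 64.69 thousand.
Labor force = 1,408.40 + 64.69 = 1,473.09 thousand.
Not in labor force = 19.67 + 115.96 + 517.16 + 39.57 = 692.36 thousand (those not working and not actively searching are outside the labor force — including those who want a job but have given up searching).
Civilian working-age population = 1,473.09 + 692.36 = 2,165.45 thousand.
Unemployment rate = 64.69 / 1,473.09 = 4.39%.
Labor force participation rate = 1,473.09 / 2,165.45 = 68.03%.

Unemployment rate ≈ 4.39%; labor force participation rate ≈ 68.03%.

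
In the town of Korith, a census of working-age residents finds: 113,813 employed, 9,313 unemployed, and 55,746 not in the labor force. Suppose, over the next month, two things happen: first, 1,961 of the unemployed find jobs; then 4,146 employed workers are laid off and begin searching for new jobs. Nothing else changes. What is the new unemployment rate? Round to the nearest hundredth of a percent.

Initially, labor force = 113,813 + 9,313 = 123,126, so u = 9,313/123,126 = 7.56%.
After the first change, unemployed falls and employed rises by 1,961; labor force unchanged → E = 115,774, U = 7,352, labor force = 123,126.
After the second change, employed falls and unemployed rises by 4,146; labor force unchanged → E = 111,628, U = 11,498, labor force = 123,126.
New unemployment rate = 11,498 / 123,126 = 9.34%.

New unemployment rate ≈ 9.34%.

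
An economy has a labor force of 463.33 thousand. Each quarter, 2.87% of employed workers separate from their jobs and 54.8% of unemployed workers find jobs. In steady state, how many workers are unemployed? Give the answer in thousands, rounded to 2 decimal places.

Steady-state unemployment rate u* = s/(s+f) = 2.87/(2.87+54.8) = 0.049766.
Unemployed = u* × labor force = 0.049766 × 463.33 ≈ 23.06 thousand.

About 23.06 thousand are unemployed in steady state.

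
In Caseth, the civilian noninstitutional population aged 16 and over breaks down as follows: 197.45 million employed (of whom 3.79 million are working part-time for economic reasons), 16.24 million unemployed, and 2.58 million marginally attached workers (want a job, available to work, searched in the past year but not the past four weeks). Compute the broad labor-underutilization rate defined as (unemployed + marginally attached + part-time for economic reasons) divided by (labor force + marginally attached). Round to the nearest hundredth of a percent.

Labor force = 197.45 + 16.24 = 213.69 million.
Numerator = 16.24 + 2.58 + 3.79 = 22.61 million.
Denominator = 213.69 + 2.58 = 216.27 million.
Broad rate = 22.61 / 216.27 = 10.45%.

Broad underutilization rate ≈ 10.45%.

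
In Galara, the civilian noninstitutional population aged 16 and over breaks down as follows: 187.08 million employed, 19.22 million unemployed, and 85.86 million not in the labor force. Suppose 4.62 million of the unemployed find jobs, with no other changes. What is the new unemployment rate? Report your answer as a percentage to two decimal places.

New unemployment rate ≈ 7.08%.

Initially, labor force = 187.08 + 19.22 = 206.30 million, so u = 19.22/206.30 = 9.32%.
After the change, unemployed falls and employed rises by 4.62; labor force unchanged → E = 191.70, U = 14.60, labor force = 206.30 million.
New unemployment rate = 14.60 / 206.30 = 7.08%.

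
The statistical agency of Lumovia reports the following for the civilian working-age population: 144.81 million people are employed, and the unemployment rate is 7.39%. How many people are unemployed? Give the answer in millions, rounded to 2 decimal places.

About 11.56 million are unemployed.

Let U be the number unemployed. The labor force is E + U, and U/(E+U) = 0.0739.
So U = 0.0739 × 144.81 / (1 − 0.0739) = 10.7015 / 0.9261 ≈ 11.56 million.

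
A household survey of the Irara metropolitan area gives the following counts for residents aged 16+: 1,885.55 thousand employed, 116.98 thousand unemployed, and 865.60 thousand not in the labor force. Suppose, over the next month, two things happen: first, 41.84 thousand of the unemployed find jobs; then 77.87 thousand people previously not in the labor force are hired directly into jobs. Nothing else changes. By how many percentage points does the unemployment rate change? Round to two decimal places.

Initially, labor force = 1,885.55 + 116.98 = 2,002.53 thousand, so u = 116.98/2,002.53 = 5.84%.
After the first change, unemployed falls and employed rises by 41.84; labor force unchanged → E = 1,927.39, U = 75.14, labor force = 2,002.53 thousand.
After the second change, employed and labor force both rise by 77.87; unemployed unchanged → E = 2,005.26, U = 75.14, labor force = 2,080.40 thousand.
New unemployment rate = 75.14 / 2,080.40 = 3.61%.
Change = 3.61% − 5.84% = −2.23 percentage points.

The unemployment rate changes by −2.23 percentage points.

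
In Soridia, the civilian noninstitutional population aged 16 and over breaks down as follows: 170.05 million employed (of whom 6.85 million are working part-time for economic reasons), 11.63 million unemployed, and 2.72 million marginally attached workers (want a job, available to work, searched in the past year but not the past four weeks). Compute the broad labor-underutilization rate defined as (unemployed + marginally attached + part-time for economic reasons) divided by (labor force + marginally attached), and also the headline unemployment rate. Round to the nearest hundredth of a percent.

Broad underutilization rate ≈ 11.50%; headline unemployment rate ≈ 6.40%.

Labor force = 170.05 + 11.63 = 181.68 million.
Numerator = 11.63 + 2.72 + 6.85 = 21.20 million.
Denominator = 181.68 + 2.72 = 184.40 million.
Broad rate = 21.20 / 184.40 = 11.50%.
Headline unemployment rate = 11.63 / 181.68 = 6.40%.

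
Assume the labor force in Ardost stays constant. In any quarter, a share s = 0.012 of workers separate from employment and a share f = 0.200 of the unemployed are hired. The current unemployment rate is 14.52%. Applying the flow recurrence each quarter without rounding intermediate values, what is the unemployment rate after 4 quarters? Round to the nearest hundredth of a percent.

Unemployment rate after four quarters ≈ 9.08%.

With a fixed labor force, u_{t+1} = u_t + s·(1−u_t) − f·u_t = u_t·(1−s−f) + s.
Here 1−s−f = 0.788 and s = 0.012.
u_1 = 0.145200 × 0.788 + 0.012 = 0.126418.
u_2 = 0.126418 × 0.788 + 0.012 = 0.111617.
u_3 = 0.111617 × 0.788 + 0.012 = 0.099954.
u_4 = 0.099954 × 0.788 + 0.012 = 0.090764.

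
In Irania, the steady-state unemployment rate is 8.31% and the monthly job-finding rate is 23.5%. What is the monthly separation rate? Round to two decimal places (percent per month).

Separation rate ≈ 2.13% per month.

From u* = s/(s+f): s = u·f/(1−u).
s = 0.0831 × 23.5 / (1 − 0.0831) = 1.9529 / 0.9169 ≈ 2.13% per month.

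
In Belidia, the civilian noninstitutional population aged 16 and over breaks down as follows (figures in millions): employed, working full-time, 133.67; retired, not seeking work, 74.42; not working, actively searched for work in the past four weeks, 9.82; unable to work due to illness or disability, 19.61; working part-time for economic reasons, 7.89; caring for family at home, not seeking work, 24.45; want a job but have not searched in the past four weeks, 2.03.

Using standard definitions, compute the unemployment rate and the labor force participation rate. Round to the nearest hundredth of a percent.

Unemployment rate ≈ 6.49%; labor force participation rate ≈ 55.68%.

Employed = 133.67 + 7.89 = 141.56 million (anyone who worked, including part-time for economic reasons, counts as employed).
Unemployed = 9.82 million.
Labor force = 141.56 + 9.82 = 151.38 million.
Not in labor force = 74.42 + 19.61 + 24.45 + 2.03 = 120.51 million (those not working and not actively searching are outside the labor force — including those who want a job but have given up searching).
Civilian working-age population = 151.38 + 120.51 = 271.89 million.
Unemployment rate = 9.82 / 151.38 = 6.49%.
Labor force participation rate = 151.38 / 271.89 = 55.68%.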